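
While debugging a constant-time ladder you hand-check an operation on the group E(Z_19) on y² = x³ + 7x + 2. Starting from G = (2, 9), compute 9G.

(11, 17)

Double-and-add on 9 = (1001)₂. Start with G = (2, 9) for the leading 1-bit.
double: tangent at (2, 9): λ = (3·2² + 7)/(2·9) ≡ 0/18. 18⁻¹ ≡ 18 (mod 19) since 18·18 = 324 ≡ 1, so λ ≡ 0·18 ≡ 0.
  x = λ² - 2 - 2 = 0 - 4 ≡ 15; y = λ·(2 - 15) - 9 ≡ 10. → (15, 10)
double: tangent at (15, 10): λ = (3·15² + 7)/(2·10) ≡ 17/1. 1⁻¹ ≡ 1 (mod 19), so λ ≡ 17·1 ≡ 17.
  x = λ² - 15 - 15 = 289 - 30 ≡ 12; y = λ·(15 - 12) - 10 ≡ 3. → (12, 3)
double: tangent at (12, 3): λ = (3·12² + 7)/(2·3) ≡ 2/6. 6⁻¹ ≡ 16 (mod 19), so λ ≡ 2·16 ≡ 13.
  x = λ² - 12 - 12 = 169 - 24 ≡ 12; y = λ·(12 - 12) - 3 ≡ 16. → (12, 16)
add G: (12, 16) + (2, 9). λ = (9 - 16)/(2 - 12) ≡ 12/9 mod 19. 9⁻¹ ≡ 17 (mod 19) since 9·17 = 153 ≡ 1, so λ ≡ 14.
  x = λ² - 12 - 2 = 196 - 14 ≡ 11; y = λ·(12 - 11) - 16 ≡ 17. → (11, 17)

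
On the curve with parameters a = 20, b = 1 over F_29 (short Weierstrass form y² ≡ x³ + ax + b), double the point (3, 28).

(17, 11)

tangent at (3, 28): λ = (3·3² + 20)/(2·28) ≡ 18/27. 27⁻¹ ≡ 14 (mod 29) since 27·14 = 378 ≡ 1, so λ ≡ 18·14 ≡ 20.
  x = λ² - 3 - 3 = 400 - 6 ≡ 17; y = λ·(3 - 17) - 28 ≡ 11. → (17, 11)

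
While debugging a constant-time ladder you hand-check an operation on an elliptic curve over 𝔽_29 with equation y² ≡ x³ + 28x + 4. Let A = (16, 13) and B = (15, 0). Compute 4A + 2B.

First 4A:
Double-and-add on 4 = (100)₂. Start with A = (16, 13) for the leading 1-bit.
double: tangent at (16, 13): λ = (3·16² + 28)/(2·13) ≡ 13/26. 26⁻¹ ≡ 19 (mod 29) since 26·19 = 494 ≡ 1, so λ ≡ 13·19 ≡ 15.
  x = λ² - 16 - 16 = 225 - 32 ≡ 19; y = λ·(16 - 19) - 13 ≡ 0. → (19, 0)
double: (19, 0) + (19, 0): same x and y₁ ≡ -y₂, so the sum is 𝒪.
4A = 𝒪.
Next 2B:
Repeated addition: build up to 2B.
2B: (15, 0) + (15, 0): same x and y₁ ≡ -y₂, so the sum is 𝒪.
2B = 𝒪.
Finally 4A + 2B:
𝒪 + 𝒪 = 𝒪 (identity).

O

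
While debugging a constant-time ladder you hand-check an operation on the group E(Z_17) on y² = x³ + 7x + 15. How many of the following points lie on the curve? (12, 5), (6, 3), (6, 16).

2

(12, 5): 5² ≡ 8, rhs ≡ 8 → on.
(6, 3): 3² ≡ 9, rhs ≡ 1 → off.
(6, 16): 16² ≡ 1, rhs ≡ 1 → on.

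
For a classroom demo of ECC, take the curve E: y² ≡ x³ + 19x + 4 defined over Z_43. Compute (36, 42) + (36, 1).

O

The two points share x = 36 and their y-coordinates satisfy 42 + 1 ≡ 0 (mod 43), so they are inverses. Their sum is 𝒪.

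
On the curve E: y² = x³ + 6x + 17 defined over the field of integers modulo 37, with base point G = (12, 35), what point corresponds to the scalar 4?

(28, 23)

Repeated addition: build up to 4G.
2G: tangent at (12, 35): λ = (3·12² + 6)/(2·35) ≡ 31/33. 33⁻¹ ≡ 9 (mod 37), so λ ≡ 31·9 ≡ 20.
  x = λ² - 12 - 12 = 400 - 24 ≡ 6; y = λ·(12 - 6) - 35 ≡ 11. → (6, 11)
3G: (6, 11) + (12, 35). λ = (35 - 11)/(12 - 6) ≡ 24/6 mod 37. 6⁻¹ ≡ 31 (mod 37), so λ ≡ 4.
  x = λ² - 6 - 12 = 16 - 18 ≡ 35; y = λ·(6 - 35) - 11 ≡ 21. → (35, 21)
4G: (35, 21) + (12, 35). λ = (35 - 21)/(12 - 35) ≡ 14/14 mod 37. 14⁻¹ ≡ 8 (mod 37), so λ ≡ 1.
  x = λ² - 35 - 12 = 1 - 47 ≡ 28; y = λ·(35 - 28) - 21 ≡ 23. → (28, 23)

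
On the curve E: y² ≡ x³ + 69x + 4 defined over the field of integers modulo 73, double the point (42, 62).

(43, 39)

tangent at (42, 62): λ = (3·42² + 69)/(2·62) ≡ 32/51. 51⁻¹ ≡ 63 (mod 73) since 51·63 = 3213 ≡ 1, so λ ≡ 32·63 ≡ 45.
  x = λ² - 42 - 42 = 2025 - 84 ≡ 43; y = λ·(42 - 43) - 62 ≡ 39. → (43, 39)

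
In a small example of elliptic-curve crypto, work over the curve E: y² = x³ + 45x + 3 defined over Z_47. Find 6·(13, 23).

(46, 2)

Write G = (13, 23).
Double-and-add on 6 = (110)₂. Start with G = (13, 23) for the leading 1-bit.
double: tangent at (13, 23): λ = (3·13² + 45)/(2·23) ≡ 35/46. 46⁻¹ ≡ 46 (mod 47), so λ ≡ 35·46 ≡ 12.
  x = λ² - 13 - 13 = 144 - 26 ≡ 24; y = λ·(13 - 24) - 23 ≡ 33. → (24, 33)
add G: (24, 33) + (13, 23). λ = (23 - 33)/(13 - 24) ≡ 37/36 mod 47. 36⁻¹ ≡ 17 (mod 47) since 36·17 = 612 ≡ 1, so λ ≡ 18.
  x = λ² - 24 - 13 = 324 - 37 ≡ 5; y = λ·(24 - 5) - 33 ≡ 27. → (5, 27)
double: tangent at (5, 27): λ = (3·5² + 45)/(2·27) ≡ 26/7. 7⁻¹ ≡ 27 (mod 47) since 7·27 = 189 ≡ 1, so λ ≡ 26·27 ≡ 44.
  x = λ² - 5 - 5 = 1936 - 10 ≡ 46; y = λ·(5 - 46) - 27 ≡ 2. → (46, 2)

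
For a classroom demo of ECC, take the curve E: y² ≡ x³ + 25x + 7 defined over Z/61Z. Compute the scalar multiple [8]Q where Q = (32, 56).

(32, 5)

Double-and-add on 8 = (1000)₂. Start with Q = (32, 56) for the leading 1-bit.
double: tangent at (32, 56): λ = (3·32² + 25)/(2·56) ≡ 47/51. 51⁻¹ ≡ 6 (mod 61), so λ ≡ 47·6 ≡ 38.
  x = λ² - 32 - 32 = 1444 - 64 ≡ 38; y = λ·(32 - 38) - 56 ≡ 21. → (38, 21)
double: tangent at (38, 21): λ = (3·38² + 25)/(2·21) ≡ 26/42. 42⁻¹ ≡ 16 (mod 61), so λ ≡ 26·16 ≡ 50.
  x = λ² - 38 - 38 = 2500 - 76 ≡ 45; y = λ·(38 - 45) - 21 ≡ 56. → (45, 56)
double: tangent at (45, 56): λ = (3·45² + 25)/(2·56) ≡ 0/51. 51⁻¹ ≡ 6 (mod 61), so λ ≡ 0·6 ≡ 0.
  x = λ² - 45 - 45 = 0 - 90 ≡ 32; y = λ·(45 - 32) - 56 ≡ 5. → (32, 5)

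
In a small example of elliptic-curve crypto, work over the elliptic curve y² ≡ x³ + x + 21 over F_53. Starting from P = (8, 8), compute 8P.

Repeated addition: build up to 8P.
2P: tangent at (8, 8): λ = (3·8² + 1)/(2·8) ≡ 34/16. 16⁻¹ ≡ 10 (mod 53), so λ ≡ 34·10 ≡ 22.
  x = λ² - 8 - 8 = 484 - 16 ≡ 44; y = λ·(8 - 44) - 8 ≡ 48. → (44, 48)
3P: (44, 48) + (8, 8). λ = (8 - 48)/(8 - 44) ≡ 13/17 mod 53. 17⁻¹ ≡ 25 (mod 53), so λ ≡ 7.
  x = λ² - 44 - 8 = 49 - 52 ≡ 50; y = λ·(44 - 50) - 48 ≡ 16. → (50, 16)
4P: (50, 16) + (8, 8). λ = (8 - 16)/(8 - 50) ≡ 45/11 mod 53. 11⁻¹ ≡ 29 (mod 53), so λ ≡ 33.
  x = λ² - 50 - 8 = 1089 - 58 ≡ 24; y = λ·(50 - 24) - 16 ≡ 47. → (24, 47)
5P: (24, 47) + (8, 8). λ = (8 - 47)/(8 - 24) ≡ 14/37 mod 53. 37⁻¹ ≡ 43 (mod 53) since 37·43 = 1591 ≡ 1, so λ ≡ 19.
  x = λ² - 24 - 8 = 361 - 32 ≡ 11; y = λ·(24 - 11) - 47 ≡ 41. → (11, 41)
6P: (11, 41) + (8, 8). λ = (8 - 41)/(8 - 11) ≡ 20/50 mod 53. 50⁻¹ ≡ 35 (mod 53), so λ ≡ 11.
  x = λ² - 11 - 8 = 121 - 19 ≡ 49; y = λ·(11 - 49) - 41 ≡ 18. → (49, 18)
7P: (49, 18) + (8, 8). λ = (8 - 18)/(8 - 49) ≡ 43/12 mod 53. 12⁻¹ ≡ 31 (mod 53), so λ ≡ 8.
  x = λ² - 49 - 8 = 64 - 57 ≡ 7; y = λ·(49 - 7) - 18 ≡ 0. → (7, 0)
8P: (7, 0) + (8, 8). λ = (8 - 0)/(8 - 7) ≡ 8/1 mod 53. 1⁻¹ ≡ 1 (mod 53) since 1·1 = 1 ≡ 1, so λ ≡ 8.
  x = λ² - 7 - 8 = 64 - 15 ≡ 49; y = λ·(7 - 49) - 0 ≡ 35. → (49, 35)

(49, 35)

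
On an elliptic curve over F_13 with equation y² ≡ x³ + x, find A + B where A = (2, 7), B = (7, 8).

(3, 11)

(2, 7) + (7, 8). λ = (8 - 7)/(7 - 2) ≡ 1/5 mod 13. 5⁻¹ ≡ 8 (mod 13), so λ ≡ 8.
  x = λ² - 2 - 7 = 64 - 9 ≡ 3; y = λ·(2 - 3) - 7 ≡ 11. → (3, 11)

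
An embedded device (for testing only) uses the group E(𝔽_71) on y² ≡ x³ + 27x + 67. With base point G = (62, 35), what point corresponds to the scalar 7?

Double-and-add on 7 = (111)₂. Start with G = (62, 35) for the leading 1-bit.
double: tangent at (62, 35): λ = (3·62² + 27)/(2·35) ≡ 57/70. 70⁻¹ ≡ 70 (mod 71) since 70·70 = 4900 ≡ 1, so λ ≡ 57·70 ≡ 14.
  x = λ² - 62 - 62 = 196 - 124 ≡ 1; y = λ·(62 - 1) - 35 ≡ 38. → (1, 38)
add G: (1, 38) + (62, 35). λ = (35 - 38)/(62 - 1) ≡ 68/61 mod 71. 61⁻¹ ≡ 7 (mod 71) since 61·7 = 427 ≡ 1, so λ ≡ 50.
  x = λ² - 1 - 62 = 2500 - 63 ≡ 23; y = λ·(1 - 23) - 38 ≡ 69. → (23, 69)
double: tangent at (23, 69): λ = (3·23² + 27)/(2·69) ≡ 52/67. 67⁻¹ ≡ 53 (mod 71) since 67·53 = 3551 ≡ 1, so λ ≡ 52·53 ≡ 58.
  x = λ² - 23 - 23 = 3364 - 46 ≡ 52; y = λ·(23 - 52) - 69 ≡ 24. → (52, 24)
add G: (52, 24) + (62, 35). λ = (35 - 24)/(62 - 52) ≡ 11/10 mod 71. 10⁻¹ ≡ 64 (mod 71) since 10·64 = 640 ≡ 1, so λ ≡ 65.
  x = λ² - 52 - 62 = 4225 - 114 ≡ 64; y = λ·(52 - 64) - 24 ≡ 48. → (64, 48)

(64, 48)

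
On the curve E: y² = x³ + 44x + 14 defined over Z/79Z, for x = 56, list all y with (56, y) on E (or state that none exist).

x³ + 44x + 14 = 178094 ≡ 28 (mod 79).
28 is a non-residue mod 79; no y exists.

none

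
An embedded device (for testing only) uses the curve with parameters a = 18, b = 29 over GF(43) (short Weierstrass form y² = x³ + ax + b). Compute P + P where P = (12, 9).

tangent at (12, 9): λ = (3·12² + 18)/(2·9) ≡ 20/18. 18⁻¹ ≡ 12 (mod 43) since 18·12 = 216 ≡ 1, so λ ≡ 20·12 ≡ 25.
  x = λ² - 12 - 12 = 625 - 24 ≡ 42; y = λ·(12 - 42) - 9 ≡ 15. → (42, 15)

(42, 15)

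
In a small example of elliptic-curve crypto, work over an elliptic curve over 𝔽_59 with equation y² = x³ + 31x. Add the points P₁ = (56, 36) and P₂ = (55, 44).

(12, 25)

(56, 36) + (55, 44). λ = (44 - 36)/(55 - 56) ≡ 8/58 mod 59. 58⁻¹ ≡ 58 (mod 59), so λ ≡ 51.
  x = λ² - 56 - 55 = 2601 - 111 ≡ 12; y = λ·(56 - 12) - 36 ≡ 25. → (12, 25)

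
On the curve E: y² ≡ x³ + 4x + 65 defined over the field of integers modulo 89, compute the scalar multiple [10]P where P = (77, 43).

Double-and-add on 10 = (1010)₂. Start with P = (77, 43) for the leading 1-bit.
double: tangent at (77, 43): λ = (3·77² + 4)/(2·43) ≡ 80/86. 86⁻¹ ≡ 59 (mod 89), so λ ≡ 80·59 ≡ 3.
  x = λ² - 77 - 77 = 9 - 154 ≡ 33; y = λ·(77 - 33) - 43 ≡ 0. → (33, 0)
double: (33, 0) + (33, 0): same x and y₁ ≡ -y₂, so the sum is O.
add P: O + (77, 43) = (77, 43) (identity).
double: tangent at (77, 43): λ = (3·77² + 4)/(2·43) ≡ 80/86. 86⁻¹ ≡ 59 (mod 89), so λ ≡ 80·59 ≡ 3.
  x = λ² - 77 - 77 = 9 - 154 ≡ 33; y = λ·(77 - 33) - 43 ≡ 0. → (33, 0)

(33, 0)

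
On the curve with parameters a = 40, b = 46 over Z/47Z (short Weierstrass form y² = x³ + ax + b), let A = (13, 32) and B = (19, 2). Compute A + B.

(13, 32) + (19, 2). λ = (2 - 32)/(19 - 13) ≡ 17/6 mod 47. 6⁻¹ ≡ 8 (mod 47) since 6·8 = 48 ≡ 1, so λ ≡ 42.
  x = λ² - 13 - 19 = 1764 - 32 ≡ 40; y = λ·(13 - 40) - 32 ≡ 9. → (40, 9)

(40, 9)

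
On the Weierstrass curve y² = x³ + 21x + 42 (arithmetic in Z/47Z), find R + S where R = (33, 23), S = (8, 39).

(33, 23) + (8, 39). λ = (39 - 23)/(8 - 33) ≡ 16/22 mod 47. 22⁻¹ ≡ 15 (mod 47) since 22·15 = 330 ≡ 1, so λ ≡ 5.
  x = λ² - 33 - 8 = 25 - 41 ≡ 31; y = λ·(33 - 31) - 23 ≡ 34. → (31, 34)

(31, 34)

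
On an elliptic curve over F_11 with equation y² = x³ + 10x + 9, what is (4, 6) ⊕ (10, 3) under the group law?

(0, 3)

(4, 6) + (10, 3). λ = (3 - 6)/(10 - 4) ≡ 8/6 mod 11. 6⁻¹ ≡ 2 (mod 11) since 6·2 = 12 ≡ 1, so λ ≡ 5.
  x = λ² - 4 - 10 = 25 - 14 ≡ 0; y = λ·(4 - 0) - 6 ≡ 3. → (0, 3)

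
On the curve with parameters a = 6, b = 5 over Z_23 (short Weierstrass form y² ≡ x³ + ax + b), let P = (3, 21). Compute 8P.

(4, 1)

Double-and-add on 8 = (1000)₂. Start with P = (3, 21) for the leading 1-bit.
double: tangent at (3, 21): λ = (3·3² + 6)/(2·21) ≡ 10/19. 19⁻¹ ≡ 17 (mod 23) since 19·17 = 323 ≡ 1, so λ ≡ 10·17 ≡ 9.
  x = λ² - 3 - 3 = 81 - 6 ≡ 6; y = λ·(3 - 6) - 21 ≡ 21. → (6, 21)
double: tangent at (6, 21): λ = (3·6² + 6)/(2·21) ≡ 22/19. 19⁻¹ ≡ 17 (mod 23) since 19·17 = 323 ≡ 1, so λ ≡ 22·17 ≡ 6.
  x = λ² - 6 - 6 = 36 - 12 ≡ 1; y = λ·(6 - 1) - 21 ≡ 9. → (1, 9)
double: tangent at (1, 9): λ = (3·1² + 6)/(2·9) ≡ 9/18. 18⁻¹ ≡ 9 (mod 23), so λ ≡ 9·9 ≡ 12.
  x = λ² - 1 - 1 = 144 - 2 ≡ 4; y = λ·(1 - 4) - 9 ≡ 1. → (4, 1)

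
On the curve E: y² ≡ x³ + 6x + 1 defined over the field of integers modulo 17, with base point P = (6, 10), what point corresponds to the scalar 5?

Double-and-add on 5 = (101)₂. Start with P = (6, 10) for the leading 1-bit.
double: tangent at (6, 10): λ = (3·6² + 6)/(2·10) ≡ 12/3. 3⁻¹ ≡ 6 (mod 17) since 3·6 = 18 ≡ 1, so λ ≡ 12·6 ≡ 4.
  x = λ² - 6 - 6 = 16 - 12 ≡ 4; y = λ·(6 - 4) - 10 ≡ 15. → (4, 15)
double: tangent at (4, 15): λ = (3·4² + 6)/(2·15) ≡ 3/13. 13⁻¹ ≡ 4 (mod 17), so λ ≡ 3·4 ≡ 12.
  x = λ² - 4 - 4 = 144 - 8 ≡ 0; y = λ·(4 - 0) - 15 ≡ 16. → (0, 16)
add P: (0, 16) + (6, 10). λ = (10 - 16)/(6 - 0) ≡ 11/6 mod 17. 6⁻¹ ≡ 3 (mod 17), so λ ≡ 16.
  x = λ² - 0 - 6 = 256 - 6 ≡ 12; y = λ·(0 - 12) - 16 ≡ 13. → (12, 13)

(12, 13)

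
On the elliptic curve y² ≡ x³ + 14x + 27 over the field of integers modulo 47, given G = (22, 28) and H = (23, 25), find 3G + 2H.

First 3G:
Repeated addition: build up to 3G.
2G: tangent at (22, 28): λ = (3·22² + 14)/(2·28) ≡ 9/9. 9⁻¹ ≡ 21 (mod 47), so λ ≡ 9·21 ≡ 1.
  x = λ² - 22 - 22 = 1 - 44 ≡ 4; y = λ·(22 - 4) - 28 ≡ 37. → (4, 37)
3G: (4, 37) + (22, 28). λ = (28 - 37)/(22 - 4) ≡ 38/18 mod 47. 18⁻¹ ≡ 34 (mod 47), so λ ≡ 23.
  x = λ² - 4 - 22 = 529 - 26 ≡ 33; y = λ·(4 - 33) - 37 ≡ 1. → (33, 1)
3G = (33, 1).
Next 2H:
Repeated addition: build up to 2H.
2H: tangent at (23, 25): λ = (3·23² + 14)/(2·25) ≡ 3/3. 3⁻¹ ≡ 16 (mod 47), so λ ≡ 3·16 ≡ 1.
  x = λ² - 23 - 23 = 1 - 46 ≡ 2; y = λ·(23 - 2) - 25 ≡ 43. → (2, 43)
2H = (2, 43).
Finally 3G + 2H:
(33, 1) + (2, 43). λ = (43 - 1)/(2 - 33) ≡ 42/16 mod 47. 16⁻¹ ≡ 3 (mod 47) since 16·3 = 48 ≡ 1, so λ ≡ 32.
  x = λ² - 33 - 2 = 1024 - 35 ≡ 2; y = λ·(33 - 2) - 1 ≡ 4. → (2, 4)

(2, 4)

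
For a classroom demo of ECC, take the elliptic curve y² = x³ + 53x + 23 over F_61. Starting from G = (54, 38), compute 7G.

(38, 39)

Double-and-add on 7 = (111)₂. Start with G = (54, 38) for the leading 1-bit.
double: tangent at (54, 38): λ = (3·54² + 53)/(2·38) ≡ 17/15. 15⁻¹ ≡ 57 (mod 61) since 15·57 = 855 ≡ 1, so λ ≡ 17·57 ≡ 54.
  x = λ² - 54 - 54 = 2916 - 108 ≡ 2; y = λ·(54 - 2) - 38 ≡ 25. → (2, 25)
add G: (2, 25) + (54, 38). λ = (38 - 25)/(54 - 2) ≡ 13/52 mod 61. 52⁻¹ ≡ 27 (mod 61) since 52·27 = 1404 ≡ 1, so λ ≡ 46.
  x = λ² - 2 - 54 = 2116 - 56 ≡ 47; y = λ·(2 - 47) - 25 ≡ 40. → (47, 40)
double: tangent at (47, 40): λ = (3·47² + 53)/(2·40) ≡ 31/19. 19⁻¹ ≡ 45 (mod 61), so λ ≡ 31·45 ≡ 53.
  x = λ² - 47 - 47 = 2809 - 94 ≡ 31; y = λ·(47 - 31) - 40 ≡ 15. → (31, 15)
add G: (31, 15) + (54, 38). λ = (38 - 15)/(54 - 31) ≡ 23/23 mod 61. 23⁻¹ ≡ 8 (mod 61) since 23·8 = 184 ≡ 1, so λ ≡ 1.
  x = λ² - 31 - 54 = 1 - 85 ≡ 38; y = λ·(31 - 38) - 15 ≡ 39. → (38, 39)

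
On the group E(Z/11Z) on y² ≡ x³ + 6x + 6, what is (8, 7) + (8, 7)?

(6, 4)

tangent at (8, 7): λ = (3·8² + 6)/(2·7) ≡ 0/3. 3⁻¹ ≡ 4 (mod 11) since 3·4 = 12 ≡ 1, so λ ≡ 0·4 ≡ 0.
  x = λ² - 8 - 8 = 0 - 16 ≡ 6; y = λ·(8 - 6) - 7 ≡ 4. → (6, 4)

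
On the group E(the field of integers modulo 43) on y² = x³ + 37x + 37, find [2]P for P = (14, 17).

(21, 20)

tangent at (14, 17): λ = (3·14² + 37)/(2·17) ≡ 23/34. 34⁻¹ ≡ 19 (mod 43), so λ ≡ 23·19 ≡ 7.
  x = λ² - 14 - 14 = 49 - 28 ≡ 21; y = λ·(14 - 21) - 17 ≡ 20. → (21, 20)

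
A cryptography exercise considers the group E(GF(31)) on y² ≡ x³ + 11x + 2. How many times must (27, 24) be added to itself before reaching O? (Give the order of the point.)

2P: tangent at (27, 24): λ = (3·27² + 11)/(2·24) ≡ 28/17. 17⁻¹ ≡ 11 (mod 31) since 17·11 = 187 ≡ 1, so λ ≡ 28·11 ≡ 29.
  x = λ² - 27 - 27 = 841 - 54 ≡ 12; y = λ·(27 - 12) - 24 ≡ 8. → (12, 8)
3P: (12, 8) + (27, 24). λ = (24 - 8)/(27 - 12) ≡ 16/15 mod 31. 15⁻¹ ≡ 29 (mod 31) since 15·29 = 435 ≡ 1, so λ ≡ 30.
  x = λ² - 12 - 27 = 900 - 39 ≡ 24; y = λ·(12 - 24) - 8 ≡ 4. → (24, 4)
4P: (24, 4) + (27, 24). λ = (24 - 4)/(27 - 24) ≡ 20/3 mod 31. 3⁻¹ ≡ 21 (mod 31), so λ ≡ 17.
  x = λ² - 24 - 27 = 289 - 51 ≡ 21; y = λ·(24 - 21) - 4 ≡ 16. → (21, 16)
5P: (21, 16) + (27, 24). λ = (24 - 16)/(27 - 21) ≡ 8/6 mod 31. 6⁻¹ ≡ 26 (mod 31), so λ ≡ 22.
  x = λ² - 21 - 27 = 484 - 48 ≡ 2; y = λ·(21 - 2) - 16 ≡ 30. → (2, 30)
6P: (2, 30) + (27, 24). λ = (24 - 30)/(27 - 2) ≡ 25/25 mod 31. 25⁻¹ ≡ 5 (mod 31), so λ ≡ 1.
  x = λ² - 2 - 27 = 1 - 29 ≡ 3; y = λ·(2 - 3) - 30 ≡ 0. → (3, 0)
7P: (3, 0) + (27, 24). λ = (24 - 0)/(27 - 3) ≡ 24/24 mod 31. 24⁻¹ ≡ 22 (mod 31), so λ ≡ 1.
  x = λ² - 3 - 27 = 1 - 30 ≡ 2; y = λ·(3 - 2) - 0 ≡ 1. → (2, 1)
8P: (2, 1) + (27, 24). λ = (24 - 1)/(27 - 2) ≡ 23/25 mod 31. 25⁻¹ ≡ 5 (mod 31), so λ ≡ 22.
  x = λ² - 2 - 27 = 484 - 29 ≡ 21; y = λ·(2 - 21) - 1 ≡ 15. → (21, 15)
9P: (21, 15) + (27, 24). λ = (24 - 15)/(27 - 21) ≡ 9/6 mod 31. 6⁻¹ ≡ 26 (mod 31), so λ ≡ 17.
  x = λ² - 21 - 27 = 289 - 48 ≡ 24; y = λ·(21 - 24) - 15 ≡ 27. → (24, 27)
10P: (24, 27) + (27, 24). λ = (24 - 27)/(27 - 24) ≡ 28/3 mod 31. 3⁻¹ ≡ 21 (mod 31), so λ ≡ 30.
  x = λ² - 24 - 27 = 900 - 51 ≡ 12; y = λ·(24 - 12) - 27 ≡ 23. → (12, 23)
11P: (12, 23) + (27, 24). λ = (24 - 23)/(27 - 12) ≡ 1/15 mod 31. 15⁻¹ ≡ 29 (mod 31), so λ ≡ 29.
  x = λ² - 12 - 27 = 841 - 39 ≡ 27; y = λ·(12 - 27) - 23 ≡ 7. → (27, 7)
12P: (27, 7) + (27, 24): same x and y₁ ≡ -y₂, so the sum is O.
12P = O, so the order is 12.

12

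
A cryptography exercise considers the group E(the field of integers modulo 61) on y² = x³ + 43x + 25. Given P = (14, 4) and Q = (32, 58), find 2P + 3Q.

First 2P:
Repeated addition: build up to 2P.
2P: tangent at (14, 4): λ = (3·14² + 43)/(2·4) ≡ 21/8. 8⁻¹ ≡ 23 (mod 61) since 8·23 = 184 ≡ 1, so λ ≡ 21·23 ≡ 56.
  x = λ² - 14 - 14 = 3136 - 28 ≡ 58; y = λ·(14 - 58) - 4 ≡ 33. → (58, 33)
2P = (58, 33).
Next 3Q:
Repeated addition: build up to 3Q.
2Q: tangent at (32, 58): λ = (3·32² + 43)/(2·58) ≡ 4/55. 55⁻¹ ≡ 10 (mod 61) since 55·10 = 550 ≡ 1, so λ ≡ 4·10 ≡ 40.
  x = λ² - 32 - 32 = 1600 - 64 ≡ 11; y = λ·(32 - 11) - 58 ≡ 50. → (11, 50)
3Q: (11, 50) + (32, 58). λ = (58 - 50)/(32 - 11) ≡ 8/21 mod 61. 21⁻¹ ≡ 32 (mod 61), so λ ≡ 12.
  x = λ² - 11 - 32 = 144 - 43 ≡ 40; y = λ·(11 - 40) - 50 ≡ 29. → (40, 29)
3Q = (40, 29).
Finally 2P + 3Q:
(58, 33) + (40, 29). λ = (29 - 33)/(40 - 58) ≡ 57/43 mod 61. 43⁻¹ ≡ 44 (mod 61), so λ ≡ 7.
  x = λ² - 58 - 40 = 49 - 98 ≡ 12; y = λ·(58 - 12) - 33 ≡ 45. → (12, 45)

(12, 45)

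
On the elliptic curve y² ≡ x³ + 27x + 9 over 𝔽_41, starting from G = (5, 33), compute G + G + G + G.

Repeated addition: build up to 4G.
2G: tangent at (5, 33): λ = (3·5² + 27)/(2·33) ≡ 20/25. 25⁻¹ ≡ 23 (mod 41) since 25·23 = 575 ≡ 1, so λ ≡ 20·23 ≡ 9.
  x = λ² - 5 - 5 = 81 - 10 ≡ 30; y = λ·(5 - 30) - 33 ≡ 29. → (30, 29)
3G: (30, 29) + (5, 33). λ = (33 - 29)/(5 - 30) ≡ 4/16 mod 41. 16⁻¹ ≡ 18 (mod 41), so λ ≡ 31.
  x = λ² - 30 - 5 = 961 - 35 ≡ 24; y = λ·(30 - 24) - 29 ≡ 34. → (24, 34)
4G: (24, 34) + (5, 33). λ = (33 - 34)/(5 - 24) ≡ 40/22 mod 41. 22⁻¹ ≡ 28 (mod 41) since 22·28 = 616 ≡ 1, so λ ≡ 13.
  x = λ² - 24 - 5 = 169 - 29 ≡ 17; y = λ·(24 - 17) - 34 ≡ 16. → (17, 16)

(17, 16)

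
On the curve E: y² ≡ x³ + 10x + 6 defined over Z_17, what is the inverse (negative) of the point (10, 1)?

-(10, 1) = (10, -1 mod 17) = (10, 16).

(10, 16)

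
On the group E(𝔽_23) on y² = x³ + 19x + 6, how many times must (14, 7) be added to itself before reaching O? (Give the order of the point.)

5

2P: tangent at (14, 7): λ = (3·14² + 19)/(2·7) ≡ 9/14. 14⁻¹ ≡ 5 (mod 23), so λ ≡ 9·5 ≡ 22.
  x = λ² - 14 - 14 = 484 - 28 ≡ 19; y = λ·(14 - 19) - 7 ≡ 21. → (19, 21)
3P: (19, 21) + (14, 7). λ = (7 - 21)/(14 - 19) ≡ 9/18 mod 23. 18⁻¹ ≡ 9 (mod 23), so λ ≡ 12.
  x = λ² - 19 - 14 = 144 - 33 ≡ 19; y = λ·(19 - 19) - 21 ≡ 2. → (19, 2)
4P: (19, 2) + (14, 7). λ = (7 - 2)/(14 - 19) ≡ 5/18 mod 23. 18⁻¹ ≡ 9 (mod 23), so λ ≡ 22.
  x = λ² - 19 - 14 = 484 - 33 ≡ 14; y = λ·(19 - 14) - 2 ≡ 16. → (14, 16)
5P: (14, 16) + (14, 7): same x and y₁ ≡ -y₂, so the sum is O.
5P = O, so the order is 5.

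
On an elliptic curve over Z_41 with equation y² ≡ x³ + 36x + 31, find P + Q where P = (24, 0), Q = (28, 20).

(14, 9)

(24, 0) + (28, 20). λ = (20 - 0)/(28 - 24) ≡ 20/4 mod 41. 4⁻¹ ≡ 31 (mod 41), so λ ≡ 5.
  x = λ² - 24 - 28 = 25 - 52 ≡ 14; y = λ·(24 - 14) - 0 ≡ 9. → (14, 9)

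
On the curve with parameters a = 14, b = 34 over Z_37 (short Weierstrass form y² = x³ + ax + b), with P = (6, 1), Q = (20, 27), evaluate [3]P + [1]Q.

First 3P:
Repeated addition: build up to 3P.
2P: tangent at (6, 1): λ = (3·6² + 14)/(2·1) ≡ 11/2. 2⁻¹ ≡ 19 (mod 37) since 2·19 = 38 ≡ 1, so λ ≡ 11·19 ≡ 24.
  x = λ² - 6 - 6 = 576 - 12 ≡ 9; y = λ·(6 - 9) - 1 ≡ 1. → (9, 1)
3P: (9, 1) + (6, 1). λ = (1 - 1)/(6 - 9) ≡ 0/34 mod 37. 34⁻¹ ≡ 12 (mod 37) since 34·12 = 408 ≡ 1, so λ ≡ 0.
  x = λ² - 9 - 6 = 0 - 15 ≡ 22; y = λ·(9 - 22) - 1 ≡ 36. → (22, 36)
3P = (22, 36).
Finally 3P + Q:
(22, 36) + (20, 27). λ = (27 - 36)/(20 - 22) ≡ 28/35 mod 37. 35⁻¹ ≡ 18 (mod 37) since 35·18 = 630 ≡ 1, so λ ≡ 23.
  x = λ² - 22 - 20 = 529 - 42 ≡ 6; y = λ·(22 - 6) - 36 ≡ 36. → (6, 36)

(6, 36)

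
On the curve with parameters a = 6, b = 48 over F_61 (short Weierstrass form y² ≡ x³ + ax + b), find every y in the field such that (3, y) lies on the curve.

x³ + 6x + 48 = 93 ≡ 32 (mod 61).
32 is a non-residue mod 61; no y exists.

none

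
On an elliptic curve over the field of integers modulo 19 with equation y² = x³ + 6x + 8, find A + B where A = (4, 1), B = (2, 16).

(17, 11)

(4, 1) + (2, 16). λ = (16 - 1)/(2 - 4) ≡ 15/17 mod 19. 17⁻¹ ≡ 9 (mod 19), so λ ≡ 2.
  x = λ² - 4 - 2 = 4 - 6 ≡ 17; y = λ·(4 - 17) - 1 ≡ 11. → (17, 11)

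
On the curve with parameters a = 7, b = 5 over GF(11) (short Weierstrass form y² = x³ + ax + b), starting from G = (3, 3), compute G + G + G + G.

(5, 0)

Repeated addition: build up to 4G.
2G: tangent at (3, 3): λ = (3·3² + 7)/(2·3) ≡ 1/6. 6⁻¹ ≡ 2 (mod 11), so λ ≡ 1·2 ≡ 2.
  x = λ² - 3 - 3 = 4 - 6 ≡ 9; y = λ·(3 - 9) - 3 ≡ 7. → (9, 7)
3G: (9, 7) + (3, 3). λ = (3 - 7)/(3 - 9) ≡ 7/5 mod 11. 5⁻¹ ≡ 9 (mod 11), so λ ≡ 8.
  x = λ² - 9 - 3 = 64 - 12 ≡ 8; y = λ·(9 - 8) - 7 ≡ 1. → (8, 1)
4G: (8, 1) + (3, 3). λ = (3 - 1)/(3 - 8) ≡ 2/6 mod 11. 6⁻¹ ≡ 2 (mod 11), so λ ≡ 4.
  x = λ² - 8 - 3 = 16 - 11 ≡ 5; y = λ·(8 - 5) - 1 ≡ 0. → (5, 0)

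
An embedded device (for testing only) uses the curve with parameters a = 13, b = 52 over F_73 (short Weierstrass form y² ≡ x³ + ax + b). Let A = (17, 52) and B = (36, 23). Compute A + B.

(17, 52) + (36, 23). λ = (23 - 52)/(36 - 17) ≡ 44/19 mod 73. 19⁻¹ ≡ 50 (mod 73) since 19·50 = 950 ≡ 1, so λ ≡ 10.
  x = λ² - 17 - 36 = 100 - 53 ≡ 47; y = λ·(17 - 47) - 52 ≡ 13. → (47, 13)

(47, 13)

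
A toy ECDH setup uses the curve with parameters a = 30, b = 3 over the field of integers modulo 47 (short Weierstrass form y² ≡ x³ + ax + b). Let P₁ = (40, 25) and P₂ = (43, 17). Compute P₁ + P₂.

(40, 25) + (43, 17). λ = (17 - 25)/(43 - 40) ≡ 39/3 mod 47. 3⁻¹ ≡ 16 (mod 47) since 3·16 = 48 ≡ 1, so λ ≡ 13.
  x = λ² - 40 - 43 = 169 - 83 ≡ 39; y = λ·(40 - 39) - 25 ≡ 35. → (39, 35)

(39, 35)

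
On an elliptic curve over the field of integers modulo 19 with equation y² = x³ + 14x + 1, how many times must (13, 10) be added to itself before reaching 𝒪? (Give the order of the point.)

2P: tangent at (13, 10): λ = (3·13² + 14)/(2·10) ≡ 8/1. 1⁻¹ ≡ 1 (mod 19), so λ ≡ 8·1 ≡ 8.
  x = λ² - 13 - 13 = 64 - 26 ≡ 0; y = λ·(13 - 0) - 10 ≡ 18. → (0, 18)
3P: (0, 18) + (13, 10). λ = (10 - 18)/(13 - 0) ≡ 11/13 mod 19. 13⁻¹ ≡ 3 (mod 19), so λ ≡ 14.
  x = λ² - 0 - 13 = 196 - 13 ≡ 12; y = λ·(0 - 12) - 18 ≡ 4. → (12, 4)
4P: (12, 4) + (13, 10). λ = (10 - 4)/(13 - 12) ≡ 6/1 mod 19. 1⁻¹ ≡ 1 (mod 19) since 1·1 = 1 ≡ 1, so λ ≡ 6.
  x = λ² - 12 - 13 = 36 - 25 ≡ 11; y = λ·(12 - 11) - 4 ≡ 2. → (11, 2)
5P: (11, 2) + (13, 10). λ = (10 - 2)/(13 - 11) ≡ 8/2 mod 19. 2⁻¹ ≡ 10 (mod 19) since 2·10 = 20 ≡ 1, so λ ≡ 4.
  x = λ² - 11 - 13 = 16 - 24 ≡ 11; y = λ·(11 - 11) - 2 ≡ 17. → (11, 17)
6P: (11, 17) + (13, 10). λ = (10 - 17)/(13 - 11) ≡ 12/2 mod 19. 2⁻¹ ≡ 10 (mod 19), so λ ≡ 6.
  x = λ² - 11 - 13 = 36 - 24 ≡ 12; y = λ·(11 - 12) - 17 ≡ 15. → (12, 15)
7P: (12, 15) + (13, 10). λ = (10 - 15)/(13 - 12) ≡ 14/1 mod 19. 1⁻¹ ≡ 1 (mod 19) since 1·1 = 1 ≡ 1, so λ ≡ 14.
  x = λ² - 12 - 13 = 196 - 25 ≡ 0; y = λ·(12 - 0) - 15 ≡ 1. → (0, 1)
8P: (0, 1) + (13, 10). λ = (10 - 1)/(13 - 0) ≡ 9/13 mod 19. 13⁻¹ ≡ 3 (mod 19), so λ ≡ 8.
  x = λ² - 0 - 13 = 64 - 13 ≡ 13; y = λ·(0 - 13) - 1 ≡ 9. → (13, 9)
9P: (13, 9) + (13, 10): same x and y₁ ≡ -y₂, so the sum is 𝒪.
9P = 𝒪, so the order is 9.

9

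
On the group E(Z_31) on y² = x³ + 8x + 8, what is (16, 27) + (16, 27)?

tangent at (16, 27): λ = (3·16² + 8)/(2·27) ≡ 1/23. 23⁻¹ ≡ 27 (mod 31) since 23·27 = 621 ≡ 1, so λ ≡ 1·27 ≡ 27.
  x = λ² - 16 - 16 = 729 - 32 ≡ 15; y = λ·(16 - 15) - 27 ≡ 0. → (15, 0)

(15, 0)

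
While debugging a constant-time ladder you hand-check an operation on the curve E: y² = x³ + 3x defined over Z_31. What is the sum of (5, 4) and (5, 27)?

O

The two points share x = 5 and their y-coordinates satisfy 4 + 27 ≡ 0 (mod 31), so they are inverses. Their sum is 𝒪.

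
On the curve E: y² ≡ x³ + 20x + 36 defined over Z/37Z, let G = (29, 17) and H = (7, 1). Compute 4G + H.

First 4G:
Double-and-add on 4 = (100)₂. Start with G = (29, 17) for the leading 1-bit.
double: tangent at (29, 17): λ = (3·29² + 20)/(2·17) ≡ 27/34. 34⁻¹ ≡ 12 (mod 37), so λ ≡ 27·12 ≡ 28.
  x = λ² - 29 - 29 = 784 - 58 ≡ 23; y = λ·(29 - 23) - 17 ≡ 3. → (23, 3)
double: tangent at (23, 3): λ = (3·23² + 20)/(2·3) ≡ 16/6. 6⁻¹ ≡ 31 (mod 37) since 6·31 = 186 ≡ 1, so λ ≡ 16·31 ≡ 15.
  x = λ² - 23 - 23 = 225 - 46 ≡ 31; y = λ·(23 - 31) - 3 ≡ 25. → (31, 25)
4G = (31, 25).
Finally 4G + H:
(31, 25) + (7, 1). λ = (1 - 25)/(7 - 31) ≡ 13/13 mod 37. 13⁻¹ ≡ 20 (mod 37) since 13·20 = 260 ≡ 1, so λ ≡ 1.
  x = λ² - 31 - 7 = 1 - 38 ≡ 0; y = λ·(31 - 0) - 25 ≡ 6. → (0, 6)

(0, 6)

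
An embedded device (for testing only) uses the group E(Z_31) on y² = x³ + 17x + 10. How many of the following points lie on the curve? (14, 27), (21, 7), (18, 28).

2

(14, 27): 27² ≡ 16, rhs ≡ 16 → on.
(21, 7): 7² ≡ 18, rhs ≡ 18 → on.
(18, 28): 28² ≡ 9, rhs ≡ 10 → off.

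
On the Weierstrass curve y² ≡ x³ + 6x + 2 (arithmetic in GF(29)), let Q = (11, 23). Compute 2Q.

(1, 3)

tangent at (11, 23): λ = (3·11² + 6)/(2·23) ≡ 21/17. 17⁻¹ ≡ 12 (mod 29) since 17·12 = 204 ≡ 1, so λ ≡ 21·12 ≡ 20.
  x = λ² - 11 - 11 = 400 - 22 ≡ 1; y = λ·(11 - 1) - 23 ≡ 3. → (1, 3)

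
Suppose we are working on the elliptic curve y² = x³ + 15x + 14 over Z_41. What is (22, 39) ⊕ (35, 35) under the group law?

(20, 14)

(22, 39) + (35, 35). λ = (35 - 39)/(35 - 22) ≡ 37/13 mod 41. 13⁻¹ ≡ 19 (mod 41) since 13·19 = 247 ≡ 1, so λ ≡ 6.
  x = λ² - 22 - 35 = 36 - 57 ≡ 20; y = λ·(22 - 20) - 39 ≡ 14. → (20, 14)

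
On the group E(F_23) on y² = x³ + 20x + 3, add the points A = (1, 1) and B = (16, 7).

(1, 1) + (16, 7). λ = (7 - 1)/(16 - 1) ≡ 6/15 mod 23. 15⁻¹ ≡ 20 (mod 23), so λ ≡ 5.
  x = λ² - 1 - 16 = 25 - 17 ≡ 8; y = λ·(1 - 8) - 1 ≡ 10. → (8, 10)

(8, 10)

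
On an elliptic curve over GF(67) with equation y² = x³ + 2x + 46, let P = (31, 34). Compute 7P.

(23, 20)

Repeated addition: build up to 7P.
2P: tangent at (31, 34): λ = (3·31² + 2)/(2·34) ≡ 4/1. 1⁻¹ ≡ 1 (mod 67), so λ ≡ 4·1 ≡ 4.
  x = λ² - 31 - 31 = 16 - 62 ≡ 21; y = λ·(31 - 21) - 34 ≡ 6. → (21, 6)
3P: (21, 6) + (31, 34). λ = (34 - 6)/(31 - 21) ≡ 28/10 mod 67. 10⁻¹ ≡ 47 (mod 67) since 10·47 = 470 ≡ 1, so λ ≡ 43.
  x = λ² - 21 - 31 = 1849 - 52 ≡ 55; y = λ·(21 - 55) - 6 ≡ 6. → (55, 6)
4P: (55, 6) + (31, 34). λ = (34 - 6)/(31 - 55) ≡ 28/43 mod 67. 43⁻¹ ≡ 53 (mod 67), so λ ≡ 10.
  x = λ² - 55 - 31 = 100 - 86 ≡ 14; y = λ·(55 - 14) - 6 ≡ 2. → (14, 2)
5P: (14, 2) + (31, 34). λ = (34 - 2)/(31 - 14) ≡ 32/17 mod 67. 17⁻¹ ≡ 4 (mod 67), so λ ≡ 61.
  x = λ² - 14 - 31 = 3721 - 45 ≡ 58; y = λ·(14 - 58) - 2 ≡ 61. → (58, 61)
6P: (58, 61) + (31, 34). λ = (34 - 61)/(31 - 58) ≡ 40/40 mod 67. 40⁻¹ ≡ 62 (mod 67), so λ ≡ 1.
  x = λ² - 58 - 31 = 1 - 89 ≡ 46; y = λ·(58 - 46) - 61 ≡ 18. → (46, 18)
7P: (46, 18) + (31, 34). λ = (34 - 18)/(31 - 46) ≡ 16/52 mod 67. 52⁻¹ ≡ 58 (mod 67), so λ ≡ 57.
  x = λ² - 46 - 31 = 3249 - 77 ≡ 23; y = λ·(46 - 23) - 18 ≡ 20. → (23, 20)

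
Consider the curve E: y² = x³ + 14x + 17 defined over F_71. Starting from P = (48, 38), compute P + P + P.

Repeated addition: build up to 3P.
2P: tangent at (48, 38): λ = (3·48² + 14)/(2·38) ≡ 39/5. 5⁻¹ ≡ 57 (mod 71) since 5·57 = 285 ≡ 1, so λ ≡ 39·57 ≡ 22.
  x = λ² - 48 - 48 = 484 - 96 ≡ 33; y = λ·(48 - 33) - 38 ≡ 8. → (33, 8)
3P: (33, 8) + (48, 38). λ = (38 - 8)/(48 - 33) ≡ 30/15 mod 71. 15⁻¹ ≡ 19 (mod 71), so λ ≡ 2.
  x = λ² - 33 - 48 = 4 - 81 ≡ 65; y = λ·(33 - 65) - 8 ≡ 70. → (65, 70)

(65, 70)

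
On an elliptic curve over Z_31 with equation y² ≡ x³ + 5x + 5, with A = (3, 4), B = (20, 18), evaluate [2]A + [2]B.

First 2A:
Repeated addition: build up to 2A.
2A: tangent at (3, 4): λ = (3·3² + 5)/(2·4) ≡ 1/8. 8⁻¹ ≡ 4 (mod 31), so λ ≡ 1·4 ≡ 4.
  x = λ² - 3 - 3 = 16 - 6 ≡ 10; y = λ·(3 - 10) - 4 ≡ 30. → (10, 30)
2A = (10, 30).
Next 2B:
Repeated addition: build up to 2B.
2B: tangent at (20, 18): λ = (3·20² + 5)/(2·18) ≡ 27/5. 5⁻¹ ≡ 25 (mod 31), so λ ≡ 27·25 ≡ 24.
  x = λ² - 20 - 20 = 576 - 40 ≡ 9; y = λ·(20 - 9) - 18 ≡ 29. → (9, 29)
2B = (9, 29).
Finally 2A + 2B:
(10, 30) + (9, 29). λ = (29 - 30)/(9 - 10) ≡ 30/30 mod 31. 30⁻¹ ≡ 30 (mod 31), so λ ≡ 1.
  x = λ² - 10 - 9 = 1 - 19 ≡ 13; y = λ·(10 - 13) - 30 ≡ 29. → (13, 29)

(13, 29)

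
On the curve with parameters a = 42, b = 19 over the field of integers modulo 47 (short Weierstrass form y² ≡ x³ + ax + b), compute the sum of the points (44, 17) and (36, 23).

(44, 17) + (36, 23). λ = (23 - 17)/(36 - 44) ≡ 6/39 mod 47. 39⁻¹ ≡ 41 (mod 47), so λ ≡ 11.
  x = λ² - 44 - 36 = 121 - 80 ≡ 41; y = λ·(44 - 41) - 17 ≡ 16. → (41, 16)

(41, 16)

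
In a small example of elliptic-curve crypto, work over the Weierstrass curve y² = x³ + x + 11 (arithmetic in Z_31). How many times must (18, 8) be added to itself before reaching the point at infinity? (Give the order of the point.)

2P: tangent at (18, 8): λ = (3·18² + 1)/(2·8) ≡ 12/16. 16⁻¹ ≡ 2 (mod 31) since 16·2 = 32 ≡ 1, so λ ≡ 12·2 ≡ 24.
  x = λ² - 18 - 18 = 576 - 36 ≡ 13; y = λ·(18 - 13) - 8 ≡ 19. → (13, 19)
3P: (13, 19) + (18, 8). λ = (8 - 19)/(18 - 13) ≡ 20/5 mod 31. 5⁻¹ ≡ 25 (mod 31) since 5·25 = 125 ≡ 1, so λ ≡ 4.
  x = λ² - 13 - 18 = 16 - 31 ≡ 16; y = λ·(13 - 16) - 19 ≡ 0. → (16, 0)
4P: (16, 0) + (18, 8). λ = (8 - 0)/(18 - 16) ≡ 8/2 mod 31. 2⁻¹ ≡ 16 (mod 31) since 2·16 = 32 ≡ 1, so λ ≡ 4.
  x = λ² - 16 - 18 = 16 - 34 ≡ 13; y = λ·(16 - 13) - 0 ≡ 12. → (13, 12)
5P: (13, 12) + (18, 8). λ = (8 - 12)/(18 - 13) ≡ 27/5 mod 31. 5⁻¹ ≡ 25 (mod 31), so λ ≡ 24.
  x = λ² - 13 - 18 = 576 - 31 ≡ 18; y = λ·(13 - 18) - 12 ≡ 23. → (18, 23)
6P: (18, 23) + (18, 8): same x and y₁ ≡ -y₂, so the sum is the point at infinity.
6P = the point at infinity, so the order is 6.

6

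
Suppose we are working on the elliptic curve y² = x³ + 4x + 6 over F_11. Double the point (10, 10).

tangent at (10, 10): λ = (3·10² + 4)/(2·10) ≡ 7/9. 9⁻¹ ≡ 5 (mod 11), so λ ≡ 7·5 ≡ 2.
  x = λ² - 10 - 10 = 4 - 20 ≡ 6; y = λ·(10 - 6) - 10 ≡ 9. → (6, 9)

(6, 9)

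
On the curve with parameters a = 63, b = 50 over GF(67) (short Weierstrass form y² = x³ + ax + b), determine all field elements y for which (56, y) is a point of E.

x³ + 63x + 50 = 179194 ≡ 36 (mod 67).
Square roots of 36 mod 67: 6 and 61 (since 6² = 36 ≡ 36).

6, 61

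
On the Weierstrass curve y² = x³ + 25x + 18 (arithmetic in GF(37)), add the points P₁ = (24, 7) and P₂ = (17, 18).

(3, 34)

(24, 7) + (17, 18). λ = (18 - 7)/(17 - 24) ≡ 11/30 mod 37. 30⁻¹ ≡ 21 (mod 37), so λ ≡ 9.
  x = λ² - 24 - 17 = 81 - 41 ≡ 3; y = λ·(24 - 3) - 7 ≡ 34. → (3, 34)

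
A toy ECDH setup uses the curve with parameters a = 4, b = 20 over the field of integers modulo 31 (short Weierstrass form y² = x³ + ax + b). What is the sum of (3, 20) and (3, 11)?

O

The two points share x = 3 and their y-coordinates satisfy 20 + 11 ≡ 0 (mod 31), so they are inverses. Their sum is O.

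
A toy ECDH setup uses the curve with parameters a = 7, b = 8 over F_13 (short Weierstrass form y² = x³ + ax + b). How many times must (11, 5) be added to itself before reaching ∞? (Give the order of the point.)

2P: tangent at (11, 5): λ = (3·11² + 7)/(2·5) ≡ 6/10. 10⁻¹ ≡ 4 (mod 13), so λ ≡ 6·4 ≡ 11.
  x = λ² - 11 - 11 = 121 - 22 ≡ 8; y = λ·(11 - 8) - 5 ≡ 2. → (8, 2)
3P: (8, 2) + (11, 5). λ = (5 - 2)/(11 - 8) ≡ 3/3 mod 13. 3⁻¹ ≡ 9 (mod 13), so λ ≡ 1.
  x = λ² - 8 - 11 = 1 - 19 ≡ 8; y = λ·(8 - 8) - 2 ≡ 11. → (8, 11)
4P: (8, 11) + (11, 5). λ = (5 - 11)/(11 - 8) ≡ 7/3 mod 13. 3⁻¹ ≡ 9 (mod 13), so λ ≡ 11.
  x = λ² - 8 - 11 = 121 - 19 ≡ 11; y = λ·(8 - 11) - 11 ≡ 8. → (11, 8)
5P: (11, 8) + (11, 5): same x and y₁ ≡ -y₂, so the sum is ∞.
5P = ∞, so the order is 5.

5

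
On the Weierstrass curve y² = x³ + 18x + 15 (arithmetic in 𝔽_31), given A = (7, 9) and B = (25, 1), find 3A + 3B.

(23, 14)

First 3A:
Repeated addition: build up to 3A.
2A: tangent at (7, 9): λ = (3·7² + 18)/(2·9) ≡ 10/18. 18⁻¹ ≡ 19 (mod 31), so λ ≡ 10·19 ≡ 4.
  x = λ² - 7 - 7 = 16 - 14 ≡ 2; y = λ·(7 - 2) - 9 ≡ 11. → (2, 11)
3A: (2, 11) + (7, 9). λ = (9 - 11)/(7 - 2) ≡ 29/5 mod 31. 5⁻¹ ≡ 25 (mod 31) since 5·25 = 125 ≡ 1, so λ ≡ 12.
  x = λ² - 2 - 7 = 144 - 9 ≡ 11; y = λ·(2 - 11) - 11 ≡ 5. → (11, 5)
3A = (11, 5).
Next 3B:
Repeated addition: build up to 3B.
2B: tangent at (25, 1): λ = (3·25² + 18)/(2·1) ≡ 2/2. 2⁻¹ ≡ 16 (mod 31), so λ ≡ 2·16 ≡ 1.
  x = λ² - 25 - 25 = 1 - 50 ≡ 13; y = λ·(25 - 13) - 1 ≡ 11. → (13, 11)
3B: (13, 11) + (25, 1). λ = (1 - 11)/(25 - 13) ≡ 21/12 mod 31. 12⁻¹ ≡ 13 (mod 31), so λ ≡ 25.
  x = λ² - 13 - 25 = 625 - 38 ≡ 29; y = λ·(13 - 29) - 11 ≡ 23. → (29, 23)
3B = (29, 23).
Finally 3A + 3B:
(11, 5) + (29, 23). λ = (23 - 5)/(29 - 11) ≡ 18/18 mod 31. 18⁻¹ ≡ 19 (mod 31) since 18·19 = 342 ≡ 1, so λ ≡ 1.
  x = λ² - 11 - 29 = 1 - 40 ≡ 23; y = λ·(11 - 23) - 5 ≡ 14. → (23, 14)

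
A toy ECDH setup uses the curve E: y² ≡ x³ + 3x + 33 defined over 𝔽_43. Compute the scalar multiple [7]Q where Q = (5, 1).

Double-and-add on 7 = (111)₂. Start with Q = (5, 1) for the leading 1-bit.
double: tangent at (5, 1): λ = (3·5² + 3)/(2·1) ≡ 35/2. 2⁻¹ ≡ 22 (mod 43), so λ ≡ 35·22 ≡ 39.
  x = λ² - 5 - 5 = 1521 - 10 ≡ 6; y = λ·(5 - 6) - 1 ≡ 3. → (6, 3)
add Q: (6, 3) + (5, 1). λ = (1 - 3)/(5 - 6) ≡ 41/42 mod 43. 42⁻¹ ≡ 42 (mod 43) since 42·42 = 1764 ≡ 1, so λ ≡ 2.
  x = λ² - 6 - 5 = 4 - 11 ≡ 36; y = λ·(6 - 36) - 3 ≡ 23. → (36, 23)
double: tangent at (36, 23): λ = (3·36² + 3)/(2·23) ≡ 21/3. 3⁻¹ ≡ 29 (mod 43) since 3·29 = 87 ≡ 1, so λ ≡ 21·29 ≡ 7.
  x = λ² - 36 - 36 = 49 - 72 ≡ 20; y = λ·(36 - 20) - 23 ≡ 3. → (20, 3)
add Q: (20, 3) + (5, 1). λ = (1 - 3)/(5 - 20) ≡ 41/28 mod 43. 28⁻¹ ≡ 20 (mod 43) since 28·20 = 560 ≡ 1, so λ ≡ 3.
  x = λ² - 20 - 5 = 9 - 25 ≡ 27; y = λ·(20 - 27) - 3 ≡ 19. → (27, 19)

(27, 19)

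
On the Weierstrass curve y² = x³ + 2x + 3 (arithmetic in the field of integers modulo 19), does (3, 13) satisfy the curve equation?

yes

y² = 13² ≡ 17; x³ + 2x + 3 = 36 ≡ 17 (mod 19). 17 = 17.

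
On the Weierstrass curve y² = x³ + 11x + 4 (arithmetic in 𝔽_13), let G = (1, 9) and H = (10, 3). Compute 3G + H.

First 3G:
Repeated addition: build up to 3G.
2G: tangent at (1, 9): λ = (3·1² + 11)/(2·9) ≡ 1/5. 5⁻¹ ≡ 8 (mod 13), so λ ≡ 1·8 ≡ 8.
  x = λ² - 1 - 1 = 64 - 2 ≡ 10; y = λ·(1 - 10) - 9 ≡ 10. → (10, 10)
3G: (10, 10) + (1, 9). λ = (9 - 10)/(1 - 10) ≡ 12/4 mod 13. 4⁻¹ ≡ 10 (mod 13), so λ ≡ 3.
  x = λ² - 10 - 1 = 9 - 11 ≡ 11; y = λ·(10 - 11) - 10 ≡ 0. → (11, 0)
3G = (11, 0).
Finally 3G + H:
(11, 0) + (10, 3). λ = (3 - 0)/(10 - 11) ≡ 3/12 mod 13. 12⁻¹ ≡ 12 (mod 13), so λ ≡ 10.
  x = λ² - 11 - 10 = 100 - 21 ≡ 1; y = λ·(11 - 1) - 0 ≡ 9. → (1, 9)

(1, 9)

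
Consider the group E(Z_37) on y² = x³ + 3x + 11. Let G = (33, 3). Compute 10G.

(34, 30)

Repeated addition: build up to 10G.
2G: tangent at (33, 3): λ = (3·33² + 3)/(2·3) ≡ 14/6. 6⁻¹ ≡ 31 (mod 37), so λ ≡ 14·31 ≡ 27.
  x = λ² - 33 - 33 = 729 - 66 ≡ 34; y = λ·(33 - 34) - 3 ≡ 7. → (34, 7)
3G: (34, 7) + (33, 3). λ = (3 - 7)/(33 - 34) ≡ 33/36 mod 37. 36⁻¹ ≡ 36 (mod 37) since 36·36 = 1296 ≡ 1, so λ ≡ 4.
  x = λ² - 34 - 33 = 16 - 67 ≡ 23; y = λ·(34 - 23) - 7 ≡ 0. → (23, 0)
4G: (23, 0) + (33, 3). λ = (3 - 0)/(33 - 23) ≡ 3/10 mod 37. 10⁻¹ ≡ 26 (mod 37), so λ ≡ 4.
  x = λ² - 23 - 33 = 16 - 56 ≡ 34; y = λ·(23 - 34) - 0 ≡ 30. → (34, 30)
5G: (34, 30) + (33, 3). λ = (3 - 30)/(33 - 34) ≡ 10/36 mod 37. 36⁻¹ ≡ 36 (mod 37) since 36·36 = 1296 ≡ 1, so λ ≡ 27.
  x = λ² - 34 - 33 = 729 - 67 ≡ 33; y = λ·(34 - 33) - 30 ≡ 34. → (33, 34)
6G: (33, 34) + (33, 3): same x and y₁ ≡ -y₂, so the sum is O.
7G: O + (33, 3) = (33, 3) (identity).
8G: tangent at (33, 3): λ = (3·33² + 3)/(2·3) ≡ 14/6. 6⁻¹ ≡ 31 (mod 37), so λ ≡ 14·31 ≡ 27.
  x = λ² - 33 - 33 = 729 - 66 ≡ 34; y = λ·(33 - 34) - 3 ≡ 7. → (34, 7)
9G: (34, 7) + (33, 3). λ = (3 - 7)/(33 - 34) ≡ 33/36 mod 37. 36⁻¹ ≡ 36 (mod 37), so λ ≡ 4.
  x = λ² - 34 - 33 = 16 - 67 ≡ 23; y = λ·(34 - 23) - 7 ≡ 0. → (23, 0)
10G: (23, 0) + (33, 3). λ = (3 - 0)/(33 - 23) ≡ 3/10 mod 37. 10⁻¹ ≡ 26 (mod 37), so λ ≡ 4.
  x = λ² - 23 - 33 = 16 - 56 ≡ 34; y = λ·(23 - 34) - 0 ≡ 30. → (34, 30)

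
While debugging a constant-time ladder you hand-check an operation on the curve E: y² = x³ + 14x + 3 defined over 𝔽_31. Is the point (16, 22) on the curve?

no

y² = 22² ≡ 19; x³ + 14x + 3 = 4323 ≡ 14 (mod 31). 19 ≠ 14.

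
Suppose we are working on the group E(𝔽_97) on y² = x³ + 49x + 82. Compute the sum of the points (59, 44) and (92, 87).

(59, 44) + (92, 87). λ = (87 - 44)/(92 - 59) ≡ 43/33 mod 97. 33⁻¹ ≡ 50 (mod 97) since 33·50 = 1650 ≡ 1, so λ ≡ 16.
  x = λ² - 59 - 92 = 256 - 151 ≡ 8; y = λ·(59 - 8) - 44 ≡ 93. → (8, 93)

(8, 93)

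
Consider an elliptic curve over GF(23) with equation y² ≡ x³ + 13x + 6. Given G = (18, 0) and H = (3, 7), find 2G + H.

(3, 7)

First 2G:
Repeated addition: build up to 2G.
2G: (18, 0) + (18, 0): same x and y₁ ≡ -y₂, so the sum is O.
2G = O.
Finally 2G + H:
O + (3, 7) = (3, 7) (identity).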